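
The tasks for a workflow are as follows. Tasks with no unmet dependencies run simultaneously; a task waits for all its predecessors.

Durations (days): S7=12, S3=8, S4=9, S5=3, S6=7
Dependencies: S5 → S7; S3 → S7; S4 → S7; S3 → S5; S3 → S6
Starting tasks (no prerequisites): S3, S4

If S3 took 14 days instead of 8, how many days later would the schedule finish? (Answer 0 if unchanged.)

6

Actual critical path: S3→S5→S7 = 8+3+12 = 23 ⇒ 23 days.
S3 is on the critical path; changing it to 14 makes that path 29 days.
That remains the longest chain; total 29 days.
Change in finish: 29 − 23 = +6 days.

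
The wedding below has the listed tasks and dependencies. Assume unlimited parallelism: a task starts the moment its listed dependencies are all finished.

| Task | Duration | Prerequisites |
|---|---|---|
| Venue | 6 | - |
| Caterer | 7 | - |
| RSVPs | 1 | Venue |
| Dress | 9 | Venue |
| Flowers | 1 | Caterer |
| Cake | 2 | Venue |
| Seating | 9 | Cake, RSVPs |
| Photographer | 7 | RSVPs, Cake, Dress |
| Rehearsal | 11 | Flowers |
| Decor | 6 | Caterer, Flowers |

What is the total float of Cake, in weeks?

The longest chain is Venue→Dress→Photographer = 6+9+7 = 22; overall finish 22 weeks.
Longest path through Cake: 17 weeks (earliest finish 8, latest finish 13).
Float = 22 − 17 = 5.

5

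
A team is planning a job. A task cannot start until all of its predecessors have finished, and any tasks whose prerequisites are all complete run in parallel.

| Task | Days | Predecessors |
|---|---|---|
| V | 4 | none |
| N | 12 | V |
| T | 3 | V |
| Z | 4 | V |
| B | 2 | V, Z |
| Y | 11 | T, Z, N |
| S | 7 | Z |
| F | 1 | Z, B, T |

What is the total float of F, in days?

Critical path: V→N→Y = 4+12+11 = 27, so the finish is 27 days.
Longest path through F: 11 days (earliest finish 11, latest finish 27).
Float = 27 − 11 = 16.

16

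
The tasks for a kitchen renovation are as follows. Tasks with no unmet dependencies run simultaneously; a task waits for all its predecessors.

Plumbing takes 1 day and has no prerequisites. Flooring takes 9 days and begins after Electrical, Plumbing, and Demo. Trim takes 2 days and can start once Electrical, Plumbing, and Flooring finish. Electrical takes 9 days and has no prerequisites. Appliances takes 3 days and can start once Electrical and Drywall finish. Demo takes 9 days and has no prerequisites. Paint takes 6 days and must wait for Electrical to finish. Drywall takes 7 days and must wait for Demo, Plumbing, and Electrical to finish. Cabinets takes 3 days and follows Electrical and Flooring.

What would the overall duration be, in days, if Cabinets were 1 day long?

20

Critical path before the change: Demo→Flooring→Cabinets = 9+9+3 = 21 giving 21 days.
Cabinets lies on that path, so at 1 day the path becomes 19 days.
New critical path: Demo→Flooring→Trim = 9+9+2 = 20 ⇒ 20 days.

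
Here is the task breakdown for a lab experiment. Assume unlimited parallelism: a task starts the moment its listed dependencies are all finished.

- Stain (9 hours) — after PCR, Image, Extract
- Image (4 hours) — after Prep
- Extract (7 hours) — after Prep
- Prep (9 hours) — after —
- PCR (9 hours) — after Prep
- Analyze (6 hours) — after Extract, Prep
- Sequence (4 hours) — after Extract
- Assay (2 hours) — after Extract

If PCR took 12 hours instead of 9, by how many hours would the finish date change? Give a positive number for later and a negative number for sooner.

Actual critical path: Prep→PCR→Stain = 9+9+9 = 27 ⇒ 27 hours.
PCR lies on that path, so at 12 hours the path becomes 30 hours.
The critical path is still Prep→PCR→Stain; finish is now 30 hours.
Change in finish: 30 − 27 = +3 hours.

3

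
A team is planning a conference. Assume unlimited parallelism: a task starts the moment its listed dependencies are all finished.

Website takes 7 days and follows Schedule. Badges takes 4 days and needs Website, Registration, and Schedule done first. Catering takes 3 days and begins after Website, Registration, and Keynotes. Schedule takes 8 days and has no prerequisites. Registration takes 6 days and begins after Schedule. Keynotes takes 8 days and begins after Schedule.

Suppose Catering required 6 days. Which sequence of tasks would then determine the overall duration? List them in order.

Critical path before the change: Schedule→Keynotes→Catering = 8+8+3 = 19 giving 19 days.
Catering lies on that path, so at 6 days the path becomes 22 days.
That remains the longest chain; total 22 days.

Schedule, Keynotes, Catering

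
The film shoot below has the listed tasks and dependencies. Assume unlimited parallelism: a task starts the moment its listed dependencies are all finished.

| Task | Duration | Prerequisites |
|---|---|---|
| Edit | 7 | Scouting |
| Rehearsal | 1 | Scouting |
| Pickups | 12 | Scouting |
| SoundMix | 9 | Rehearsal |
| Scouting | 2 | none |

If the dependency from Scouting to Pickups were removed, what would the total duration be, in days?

Original critical path: Scouting→Pickups = 2+12 = 14 ⇒ 14 days.
Without Scouting→Pickups, Pickups's earliest start moves from 2 to 0.
After: Scouting→Rehearsal→SoundMix = 2+1+9 = 12 → 12 days.

12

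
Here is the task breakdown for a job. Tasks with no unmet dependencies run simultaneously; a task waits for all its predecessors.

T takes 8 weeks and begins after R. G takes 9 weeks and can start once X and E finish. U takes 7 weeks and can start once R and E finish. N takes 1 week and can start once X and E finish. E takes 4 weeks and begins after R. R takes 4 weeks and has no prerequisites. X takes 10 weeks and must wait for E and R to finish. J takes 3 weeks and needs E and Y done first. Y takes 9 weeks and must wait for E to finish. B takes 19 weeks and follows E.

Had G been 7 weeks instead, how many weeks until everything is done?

27

Critical path before the change: R→E→X→G = 4+4+10+9 = 27 giving 27 weeks.
G is on the critical path; changing it to 7 makes that path 25 weeks.
New critical path: R→E→B = 4+4+19 = 27 ⇒ 27 weeks.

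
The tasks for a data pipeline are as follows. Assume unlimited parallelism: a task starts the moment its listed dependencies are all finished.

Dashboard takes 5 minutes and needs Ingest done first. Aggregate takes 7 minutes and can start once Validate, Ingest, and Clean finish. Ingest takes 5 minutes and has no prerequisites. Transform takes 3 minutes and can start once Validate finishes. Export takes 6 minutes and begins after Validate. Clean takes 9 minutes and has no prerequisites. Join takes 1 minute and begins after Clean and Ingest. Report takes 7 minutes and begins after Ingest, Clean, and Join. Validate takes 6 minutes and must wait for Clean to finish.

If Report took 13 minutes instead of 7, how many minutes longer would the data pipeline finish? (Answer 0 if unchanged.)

1

Critical path before the change: Clean→Validate→Aggregate = 9+6+7 = 22 giving 22 minutes.
The longest path through Report is only 17 minutes, so Report has float 5.
Now Clean→Join→Report = 9+1+13 = 23 is longest, so the finish becomes 23 minutes.
Change in finish: 23 − 22 = +1 minutes.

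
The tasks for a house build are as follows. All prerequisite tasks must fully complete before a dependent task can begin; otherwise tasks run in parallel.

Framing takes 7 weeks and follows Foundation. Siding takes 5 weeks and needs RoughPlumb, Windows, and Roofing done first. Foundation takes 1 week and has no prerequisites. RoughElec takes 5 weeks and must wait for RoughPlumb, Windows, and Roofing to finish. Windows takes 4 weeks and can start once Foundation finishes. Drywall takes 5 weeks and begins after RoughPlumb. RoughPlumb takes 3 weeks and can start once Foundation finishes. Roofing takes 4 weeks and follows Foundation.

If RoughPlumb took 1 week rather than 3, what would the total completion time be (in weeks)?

Baseline: Foundation→Roofing→RoughElec = 1+4+5 = 10 → 10 weeks.
The longest path through RoughPlumb is only 9 weeks, so RoughPlumb has float 1.
The critical path is still Foundation→Roofing→RoughElec; finish is now 10 weeks.

10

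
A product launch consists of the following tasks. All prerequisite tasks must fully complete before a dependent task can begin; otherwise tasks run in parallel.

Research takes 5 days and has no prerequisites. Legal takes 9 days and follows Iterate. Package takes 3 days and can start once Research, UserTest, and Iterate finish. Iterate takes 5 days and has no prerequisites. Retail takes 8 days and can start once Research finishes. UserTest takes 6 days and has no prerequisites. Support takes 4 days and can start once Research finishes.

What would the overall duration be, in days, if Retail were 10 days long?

15

The binding path is Iterate→Legal = 5+9 = 14; finish at 14 days.
Retail is off the critical path — its longest chain is 13 days, giving 1 of slack.
The binding chain switches to Research→Retail = 5+10 = 15; finish 15 days.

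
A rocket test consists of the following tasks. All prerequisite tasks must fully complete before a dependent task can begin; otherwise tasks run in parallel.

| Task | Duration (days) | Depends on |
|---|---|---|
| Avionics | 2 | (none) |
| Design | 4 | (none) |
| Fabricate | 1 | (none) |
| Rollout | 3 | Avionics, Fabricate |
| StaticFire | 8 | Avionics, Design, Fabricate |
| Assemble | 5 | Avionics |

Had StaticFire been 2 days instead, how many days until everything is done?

Critical path before the change: Design→StaticFire = 4+8 = 12 giving 12 days.
Since StaticFire is critical, the -6 change carries straight to that chain (now 6 days).
The binding chain switches to Avionics→Assemble = 2+5 = 7; finish 7 days.

7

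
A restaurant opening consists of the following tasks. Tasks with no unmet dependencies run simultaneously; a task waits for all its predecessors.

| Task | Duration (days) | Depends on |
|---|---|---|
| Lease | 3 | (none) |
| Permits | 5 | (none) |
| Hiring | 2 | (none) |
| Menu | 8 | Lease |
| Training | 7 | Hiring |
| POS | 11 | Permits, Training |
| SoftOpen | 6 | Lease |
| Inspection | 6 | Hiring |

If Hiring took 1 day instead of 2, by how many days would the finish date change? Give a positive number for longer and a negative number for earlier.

As given, the longest chain is Hiring→Training→POS = 2+7+11 = 20, so the finish is 20 days.
Hiring lies on that path, so at 1 day the path becomes 19 days.
The critical path is still Hiring→Training→POS; finish is now 19 days.
Change in finish: 19 − 20 = -1 days.

-1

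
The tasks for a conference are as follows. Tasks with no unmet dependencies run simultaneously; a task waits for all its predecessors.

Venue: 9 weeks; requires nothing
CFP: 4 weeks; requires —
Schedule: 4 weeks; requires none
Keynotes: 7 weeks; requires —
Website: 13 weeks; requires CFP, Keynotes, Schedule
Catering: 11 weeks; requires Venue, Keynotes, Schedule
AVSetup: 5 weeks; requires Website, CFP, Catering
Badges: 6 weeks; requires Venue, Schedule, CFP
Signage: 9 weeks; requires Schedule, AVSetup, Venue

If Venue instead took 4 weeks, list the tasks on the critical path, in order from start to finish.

As given, the longest chain is Venue→Catering→AVSetup→Signage = 9+11+5+9 = 34, so the finish is 34 weeks.
Since Venue is critical, the -5 change carries straight to that chain (now 29 weeks).
Now Keynotes→Website→AVSetup→Signage = 7+13+5+9 = 34 is longest, so the finish becomes 34 weeks.

Keynotes, Website, AVSetup, Signage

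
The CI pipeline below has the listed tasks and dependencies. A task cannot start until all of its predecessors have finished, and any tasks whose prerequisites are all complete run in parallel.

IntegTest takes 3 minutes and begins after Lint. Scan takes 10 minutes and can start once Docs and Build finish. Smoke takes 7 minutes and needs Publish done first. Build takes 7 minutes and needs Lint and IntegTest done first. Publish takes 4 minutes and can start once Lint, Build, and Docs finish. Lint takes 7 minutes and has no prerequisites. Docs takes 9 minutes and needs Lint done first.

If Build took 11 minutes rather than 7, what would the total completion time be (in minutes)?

As given, the longest chain is Lint→IntegTest→Build→Publish→Smoke = 7+3+7+4+7 = 28, so the finish is 28 minutes.
Build lies on that path, so at 11 minutes the path becomes 32 minutes.
The critical path is still Lint→IntegTest→Build→Publish→Smoke; finish is now 32 minutes.

32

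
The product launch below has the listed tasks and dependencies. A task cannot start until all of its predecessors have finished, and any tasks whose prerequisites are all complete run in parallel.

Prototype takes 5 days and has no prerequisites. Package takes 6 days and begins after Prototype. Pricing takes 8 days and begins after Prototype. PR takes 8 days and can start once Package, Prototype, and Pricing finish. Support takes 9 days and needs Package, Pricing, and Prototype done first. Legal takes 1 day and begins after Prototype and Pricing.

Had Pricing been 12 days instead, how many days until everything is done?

26

Baseline: Prototype→Pricing→Support = 5+8+9 = 22 → 22 days.
Since Pricing is critical, the +4 change carries straight to that chain (now 26 days).
The critical path is still Prototype→Pricing→Support; finish is now 26 days.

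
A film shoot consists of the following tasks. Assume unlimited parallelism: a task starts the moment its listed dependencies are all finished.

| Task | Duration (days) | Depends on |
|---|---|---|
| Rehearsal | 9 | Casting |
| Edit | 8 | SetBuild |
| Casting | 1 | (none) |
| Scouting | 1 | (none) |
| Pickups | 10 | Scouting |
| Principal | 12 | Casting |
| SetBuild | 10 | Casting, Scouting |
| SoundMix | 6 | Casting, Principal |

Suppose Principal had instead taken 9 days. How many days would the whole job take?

19

The binding path is Casting→Principal→SoundMix = 1+12+6 = 19; finish at 19 days.
Principal lies on that path, so at 9 days the path becomes 16 days.
New critical path: Casting→SetBuild→Edit = 1+10+8 = 19 ⇒ 19 days.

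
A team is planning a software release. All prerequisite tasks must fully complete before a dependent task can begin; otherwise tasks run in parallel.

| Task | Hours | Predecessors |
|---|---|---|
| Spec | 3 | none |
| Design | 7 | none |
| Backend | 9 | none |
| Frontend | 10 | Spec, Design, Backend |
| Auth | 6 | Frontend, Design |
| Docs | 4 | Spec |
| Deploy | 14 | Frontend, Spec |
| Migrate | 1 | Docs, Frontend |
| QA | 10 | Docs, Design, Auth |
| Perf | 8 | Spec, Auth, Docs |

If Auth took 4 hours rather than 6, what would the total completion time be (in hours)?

Baseline: Backend→Frontend→Auth→QA = 9+10+6+10 = 35 → 35 hours.
Auth is on the critical path; changing it to 4 makes that path 33 hours.
That remains the longest chain; total 33 hours.

33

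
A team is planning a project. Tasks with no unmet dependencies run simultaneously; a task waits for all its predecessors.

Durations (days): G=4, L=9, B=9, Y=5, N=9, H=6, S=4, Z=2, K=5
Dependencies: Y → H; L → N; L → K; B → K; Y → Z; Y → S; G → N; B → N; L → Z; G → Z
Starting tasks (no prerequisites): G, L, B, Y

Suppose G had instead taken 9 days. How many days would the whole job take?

18

Actual critical path: L→N = 9+9 = 18 ⇒ 18 days.
G is off the critical path — its longest chain is 13 days, giving 5 of slack.
Now G→N = 9+9 = 18 is longest, so the finish becomes 18 days.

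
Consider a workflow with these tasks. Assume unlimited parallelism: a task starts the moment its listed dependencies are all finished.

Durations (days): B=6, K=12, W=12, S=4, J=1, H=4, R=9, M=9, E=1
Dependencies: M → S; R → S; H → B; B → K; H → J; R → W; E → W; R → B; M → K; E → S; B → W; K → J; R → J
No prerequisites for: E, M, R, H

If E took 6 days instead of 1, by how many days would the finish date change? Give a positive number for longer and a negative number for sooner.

The binding path is R→B→K→J = 9+6+12+1 = 28; finish at 28 days.
E has 15 days of float (longest path through it is 13).
The critical path is still R→B→K→J; finish is now 28 days.
Change in finish: 28 − 28 = +0 days.

0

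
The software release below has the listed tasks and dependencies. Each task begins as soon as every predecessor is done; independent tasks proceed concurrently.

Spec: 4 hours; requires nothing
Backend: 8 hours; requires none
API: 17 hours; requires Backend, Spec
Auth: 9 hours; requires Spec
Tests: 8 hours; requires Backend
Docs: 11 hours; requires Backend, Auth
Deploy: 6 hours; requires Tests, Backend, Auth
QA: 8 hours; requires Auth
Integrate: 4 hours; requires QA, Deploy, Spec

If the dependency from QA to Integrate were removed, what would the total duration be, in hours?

With the dependency in place, Backend→Tests→Deploy→Integrate = 8+8+6+4 = 26 sets the finish at 26 hours.
Dropping QA→Integrate doesn't change Integrate's earliest start (22); another predecessor still binds.
The longest chain is now Backend→Tests→Deploy→Integrate = 8+8+6+4 = 26, so the job takes 26 hours.

26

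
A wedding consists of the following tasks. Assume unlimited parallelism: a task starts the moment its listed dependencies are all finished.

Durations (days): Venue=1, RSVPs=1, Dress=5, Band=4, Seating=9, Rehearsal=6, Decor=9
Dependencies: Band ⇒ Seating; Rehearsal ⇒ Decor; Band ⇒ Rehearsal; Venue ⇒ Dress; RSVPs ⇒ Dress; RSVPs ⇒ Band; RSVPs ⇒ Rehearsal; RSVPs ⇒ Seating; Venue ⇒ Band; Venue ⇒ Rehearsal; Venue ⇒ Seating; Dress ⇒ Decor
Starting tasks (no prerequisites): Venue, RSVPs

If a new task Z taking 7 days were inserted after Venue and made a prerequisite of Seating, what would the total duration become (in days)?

Originally the project takes 20 days.
With Z inserted, Seating now waits for max(RSVPs, Venue, Band, Z).
New critical path: Venue→Band→Rehearsal→Decor = 1+4+6+9 = 20 ⇒ 20 days.

20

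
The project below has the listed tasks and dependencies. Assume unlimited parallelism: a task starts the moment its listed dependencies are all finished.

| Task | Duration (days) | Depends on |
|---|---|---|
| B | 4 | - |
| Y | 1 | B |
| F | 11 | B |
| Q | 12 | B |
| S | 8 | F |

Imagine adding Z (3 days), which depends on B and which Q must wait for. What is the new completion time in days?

Originally the schedule takes 23 days.
With Z inserted, Q now waits for max(B, Z).
New critical path: B→F→S = 4+11+8 = 23 ⇒ 23 days.

23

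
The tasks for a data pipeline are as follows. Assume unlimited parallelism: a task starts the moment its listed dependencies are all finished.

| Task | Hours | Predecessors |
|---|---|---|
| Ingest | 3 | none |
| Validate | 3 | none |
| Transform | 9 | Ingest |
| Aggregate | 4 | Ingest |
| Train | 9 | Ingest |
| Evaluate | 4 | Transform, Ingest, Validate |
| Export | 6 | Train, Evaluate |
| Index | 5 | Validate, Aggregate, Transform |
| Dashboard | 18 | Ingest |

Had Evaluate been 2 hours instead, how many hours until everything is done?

As given, the longest chain is Ingest→Transform→Evaluate→Export = 3+9+4+6 = 22, so the finish is 22 hours.
Evaluate is on the critical path; changing it to 2 makes that path 20 hours.
The binding chain switches to Ingest→Dashboard = 3+18 = 21; finish 21 hours.

21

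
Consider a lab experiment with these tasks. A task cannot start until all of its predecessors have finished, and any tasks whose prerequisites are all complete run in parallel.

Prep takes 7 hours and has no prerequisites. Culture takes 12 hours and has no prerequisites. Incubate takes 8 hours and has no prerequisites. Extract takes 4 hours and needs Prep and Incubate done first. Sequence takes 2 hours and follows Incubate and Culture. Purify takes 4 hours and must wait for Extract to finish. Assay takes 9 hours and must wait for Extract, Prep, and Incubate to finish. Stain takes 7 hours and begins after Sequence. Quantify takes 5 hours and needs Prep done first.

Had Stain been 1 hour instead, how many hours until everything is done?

21

As given, the longest chain is Culture→Sequence→Stain = 12+2+7 = 21, so the finish is 21 hours.
Stain lies on that path, so at 1 hour the path becomes 15 hours.
New critical path: Incubate→Extract→Assay = 8+4+9 = 21 ⇒ 21 hours.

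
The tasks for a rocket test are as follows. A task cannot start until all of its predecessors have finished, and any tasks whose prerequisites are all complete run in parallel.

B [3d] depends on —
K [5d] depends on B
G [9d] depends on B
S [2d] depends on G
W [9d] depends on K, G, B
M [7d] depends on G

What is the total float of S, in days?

The longest chain is B→G→W = 3+9+9 = 21; overall finish 21 days.
Longest path through S: 14 days (earliest finish 14, latest finish 21).
Float = 21 − 14 = 7.

7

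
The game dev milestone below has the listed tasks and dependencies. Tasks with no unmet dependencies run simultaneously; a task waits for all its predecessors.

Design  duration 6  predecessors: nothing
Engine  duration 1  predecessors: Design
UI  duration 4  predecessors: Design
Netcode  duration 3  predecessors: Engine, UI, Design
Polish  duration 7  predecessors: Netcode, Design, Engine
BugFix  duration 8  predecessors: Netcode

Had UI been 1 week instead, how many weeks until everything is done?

18

Baseline: Design→UI→Netcode→BugFix = 6+4+3+8 = 21 → 21 weeks.
UI is on the critical path; changing it to 1 makes that path 18 weeks.
The binding chain switches to Design→Engine→Netcode→BugFix = 6+1+3+8 = 18; finish 18 weeks.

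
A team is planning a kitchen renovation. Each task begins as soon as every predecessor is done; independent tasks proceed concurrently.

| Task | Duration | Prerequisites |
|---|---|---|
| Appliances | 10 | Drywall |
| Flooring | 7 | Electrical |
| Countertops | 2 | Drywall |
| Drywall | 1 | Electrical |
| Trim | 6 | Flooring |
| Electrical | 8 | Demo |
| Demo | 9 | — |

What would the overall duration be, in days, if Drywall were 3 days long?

30

As given, the longest chain is Demo→Electrical→Flooring→Trim = 9+8+7+6 = 30, so the finish is 30 days.
Drywall is off the critical path — its longest chain is 28 days, giving 2 of slack.
The binding chain switches to Demo→Electrical→Drywall→Appliances = 9+8+3+10 = 30; finish 30 days.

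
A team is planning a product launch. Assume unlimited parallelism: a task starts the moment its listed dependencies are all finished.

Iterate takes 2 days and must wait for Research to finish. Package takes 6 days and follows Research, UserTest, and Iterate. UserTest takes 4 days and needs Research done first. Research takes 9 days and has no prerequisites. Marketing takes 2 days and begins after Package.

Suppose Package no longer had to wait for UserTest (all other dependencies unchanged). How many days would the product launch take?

19

Original critical path: Research→UserTest→Package→Marketing = 9+4+6+2 = 21 ⇒ 21 days.
Without UserTest→Package, Package's earliest start moves from 13 to 11.
The longest chain is now Research→Iterate→Package→Marketing = 9+2+6+2 = 19, so the product launch takes 19 days.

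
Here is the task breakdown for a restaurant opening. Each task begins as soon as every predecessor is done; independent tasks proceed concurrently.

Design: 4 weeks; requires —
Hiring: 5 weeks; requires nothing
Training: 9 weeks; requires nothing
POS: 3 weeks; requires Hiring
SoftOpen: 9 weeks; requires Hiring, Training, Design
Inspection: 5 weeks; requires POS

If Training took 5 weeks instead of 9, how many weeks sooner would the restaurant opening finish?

Baseline: Training→SoftOpen = 9+9 = 18 → 18 weeks.
Training is on the critical path; changing it to 5 makes that path 14 weeks.
Now Hiring→SoftOpen = 5+9 = 14 is longest, so the finish becomes 14 weeks.
Change in finish: 14 − 18 = -4 weeks.

4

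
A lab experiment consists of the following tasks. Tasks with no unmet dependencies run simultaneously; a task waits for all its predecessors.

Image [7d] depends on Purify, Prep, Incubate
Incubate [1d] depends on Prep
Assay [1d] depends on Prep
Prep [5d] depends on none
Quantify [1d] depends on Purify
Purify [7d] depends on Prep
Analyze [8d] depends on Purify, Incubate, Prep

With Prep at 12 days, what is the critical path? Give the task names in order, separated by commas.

Actual critical path: Prep→Purify→Analyze = 5+7+8 = 20 ⇒ 20 days.
Prep is on the critical path; changing it to 12 makes that path 27 days.
No other chain overtakes it, so the finish is 27 days.

Prep, Purify, Analyze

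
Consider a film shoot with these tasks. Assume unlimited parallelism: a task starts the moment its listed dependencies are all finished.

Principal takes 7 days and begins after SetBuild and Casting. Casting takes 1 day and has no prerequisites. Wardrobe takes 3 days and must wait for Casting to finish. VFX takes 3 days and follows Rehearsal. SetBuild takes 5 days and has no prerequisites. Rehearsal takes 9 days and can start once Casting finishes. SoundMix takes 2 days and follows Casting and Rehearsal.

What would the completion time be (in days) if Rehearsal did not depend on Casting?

12

Original critical path: Casting→Rehearsal→VFX = 1+9+3 = 13 ⇒ 13 days.
Without Casting→Rehearsal, Rehearsal's earliest start moves from 1 to 0.
New critical path: SetBuild→Principal = 5+7 = 12 ⇒ 12 days.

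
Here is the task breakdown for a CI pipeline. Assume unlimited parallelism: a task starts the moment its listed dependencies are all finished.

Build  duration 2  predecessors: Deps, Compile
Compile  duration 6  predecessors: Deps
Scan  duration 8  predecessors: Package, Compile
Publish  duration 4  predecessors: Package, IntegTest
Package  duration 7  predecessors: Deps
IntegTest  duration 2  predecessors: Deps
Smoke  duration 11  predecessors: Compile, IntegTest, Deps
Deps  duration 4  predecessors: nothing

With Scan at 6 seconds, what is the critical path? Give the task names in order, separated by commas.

Deps, Compile, Smoke

As given, the longest chain is Deps→Compile→Smoke = 4+6+11 = 21, so the finish is 21 seconds.
The longest path through Scan is only 19 seconds, so Scan has float 2.
The critical path is still Deps→Compile→Smoke; finish is now 21 seconds.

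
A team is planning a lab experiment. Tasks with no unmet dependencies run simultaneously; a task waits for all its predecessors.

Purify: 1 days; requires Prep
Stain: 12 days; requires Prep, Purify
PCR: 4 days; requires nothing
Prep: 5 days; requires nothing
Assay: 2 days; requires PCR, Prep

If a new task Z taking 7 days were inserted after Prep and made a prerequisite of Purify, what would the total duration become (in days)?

Originally the lab experiment takes 18 days.
With Z inserted, Purify now waits for max(Prep, Z).
New critical path: Prep→Z→Purify→Stain = 5+7+1+12 = 25 ⇒ 25 days.

25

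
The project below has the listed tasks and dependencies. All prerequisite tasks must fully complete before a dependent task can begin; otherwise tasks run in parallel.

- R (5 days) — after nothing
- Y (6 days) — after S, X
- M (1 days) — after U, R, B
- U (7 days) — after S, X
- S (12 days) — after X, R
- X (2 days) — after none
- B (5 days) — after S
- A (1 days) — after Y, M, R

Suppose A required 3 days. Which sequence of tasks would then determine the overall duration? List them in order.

Critical path before the change: R→S→U→M→A = 5+12+7+1+1 = 26 giving 26 days.
A lies on that path, so at 3 days the path becomes 28 days.
The critical path is still R→S→U→M→A; finish is now 28 days.

R, S, U, M, A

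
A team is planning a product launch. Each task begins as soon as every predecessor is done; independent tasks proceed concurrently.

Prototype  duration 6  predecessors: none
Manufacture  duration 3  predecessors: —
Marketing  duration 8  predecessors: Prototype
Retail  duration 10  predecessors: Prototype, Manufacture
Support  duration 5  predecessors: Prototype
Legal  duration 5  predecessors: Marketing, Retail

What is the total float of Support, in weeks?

The longest chain is Prototype→Retail→Legal = 6+10+5 = 21; overall finish 21 weeks.
Longest path through Support: 11 weeks (earliest finish 11, latest finish 21).
Slack of Support = 16 − 6 = 10 weeks.

10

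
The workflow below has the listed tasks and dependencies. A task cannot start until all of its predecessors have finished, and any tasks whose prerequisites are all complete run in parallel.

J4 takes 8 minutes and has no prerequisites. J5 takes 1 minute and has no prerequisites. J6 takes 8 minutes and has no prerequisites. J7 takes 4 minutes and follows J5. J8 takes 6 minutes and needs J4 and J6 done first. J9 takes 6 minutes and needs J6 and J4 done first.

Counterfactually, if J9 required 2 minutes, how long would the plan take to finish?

14

As given, the longest chain is J6→J9 = 8+6 = 14, so the finish is 14 minutes.
J9 is on the critical path; changing it to 2 makes that path 10 minutes.
The binding chain switches to J4→J8 = 8+6 = 14; finish 14 minutes.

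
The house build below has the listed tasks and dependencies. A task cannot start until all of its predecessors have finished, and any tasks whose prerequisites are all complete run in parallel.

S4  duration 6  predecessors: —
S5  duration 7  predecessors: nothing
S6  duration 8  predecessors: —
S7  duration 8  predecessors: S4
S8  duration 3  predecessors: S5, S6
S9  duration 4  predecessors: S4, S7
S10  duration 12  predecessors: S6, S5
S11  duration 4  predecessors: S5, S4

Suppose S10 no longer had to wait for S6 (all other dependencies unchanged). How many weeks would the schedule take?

Original critical path: S6→S10 = 8+12 = 20 ⇒ 20 weeks.
Without S6→S10, S10's earliest start moves from 8 to 7.
After: S5→S10 = 7+12 = 19 → 19 weeks.

19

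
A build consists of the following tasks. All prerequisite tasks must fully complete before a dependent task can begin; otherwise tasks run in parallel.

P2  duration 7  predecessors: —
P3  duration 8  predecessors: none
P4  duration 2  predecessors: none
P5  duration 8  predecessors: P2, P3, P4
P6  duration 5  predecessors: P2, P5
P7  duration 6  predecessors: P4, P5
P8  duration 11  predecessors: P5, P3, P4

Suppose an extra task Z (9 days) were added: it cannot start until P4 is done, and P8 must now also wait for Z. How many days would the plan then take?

27

Originally the plan takes 27 days.
With Z inserted, P8 now waits for max(P5, P3, P4, Z).
New critical path: P3→P5→P8 = 8+8+11 = 27 ⇒ 27 days.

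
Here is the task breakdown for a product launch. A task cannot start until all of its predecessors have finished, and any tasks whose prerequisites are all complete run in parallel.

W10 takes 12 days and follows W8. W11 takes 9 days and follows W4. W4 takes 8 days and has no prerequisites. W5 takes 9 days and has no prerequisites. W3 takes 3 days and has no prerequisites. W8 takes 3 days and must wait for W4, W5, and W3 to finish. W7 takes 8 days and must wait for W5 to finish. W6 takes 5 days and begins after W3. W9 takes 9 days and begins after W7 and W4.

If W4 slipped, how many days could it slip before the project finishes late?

The longest chain is W5→W7→W9 = 9+8+9 = 26; overall finish 26 days.
The longest chain containing W4 totals 23 days.
So W4 can slip 11 − 8 = 3 days.

3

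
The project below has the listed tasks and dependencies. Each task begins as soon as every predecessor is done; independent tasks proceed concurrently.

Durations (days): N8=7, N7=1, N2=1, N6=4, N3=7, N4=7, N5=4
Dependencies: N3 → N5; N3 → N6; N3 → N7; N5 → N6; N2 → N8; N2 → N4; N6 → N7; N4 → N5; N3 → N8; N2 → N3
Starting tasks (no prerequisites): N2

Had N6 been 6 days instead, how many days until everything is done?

19

Baseline: N2→N3→N5→N6→N7 = 1+7+4+4+1 = 17 → 17 days.
Since N6 is critical, the +2 change carries straight to that chain (now 19 days).
No other chain overtakes it, so the finish is 19 days.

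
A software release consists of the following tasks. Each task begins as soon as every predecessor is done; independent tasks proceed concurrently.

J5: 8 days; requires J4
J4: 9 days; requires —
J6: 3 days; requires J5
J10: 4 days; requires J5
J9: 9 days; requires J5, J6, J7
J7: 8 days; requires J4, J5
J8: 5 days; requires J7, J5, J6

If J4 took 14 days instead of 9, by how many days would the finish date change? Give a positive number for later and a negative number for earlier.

As given, the longest chain is J4→J5→J7→J9 = 9+8+8+9 = 34, so the finish is 34 days.
Since J4 is critical, the +5 change carries straight to that chain (now 39 days).
That remains the longest chain; total 39 days.
Change in finish: 39 − 34 = +5 days.

5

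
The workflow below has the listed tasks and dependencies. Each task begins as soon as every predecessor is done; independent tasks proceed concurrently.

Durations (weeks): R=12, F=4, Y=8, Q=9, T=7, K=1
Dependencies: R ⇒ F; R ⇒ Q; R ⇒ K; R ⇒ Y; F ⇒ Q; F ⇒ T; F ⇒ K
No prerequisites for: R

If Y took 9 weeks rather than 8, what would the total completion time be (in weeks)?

Critical path before the change: R→F→Q = 12+4+9 = 25 giving 25 weeks.
Y is off the critical path — its longest chain is 20 weeks, giving 5 of slack.
The critical path is still R→F→Q; finish is now 25 weeks.

25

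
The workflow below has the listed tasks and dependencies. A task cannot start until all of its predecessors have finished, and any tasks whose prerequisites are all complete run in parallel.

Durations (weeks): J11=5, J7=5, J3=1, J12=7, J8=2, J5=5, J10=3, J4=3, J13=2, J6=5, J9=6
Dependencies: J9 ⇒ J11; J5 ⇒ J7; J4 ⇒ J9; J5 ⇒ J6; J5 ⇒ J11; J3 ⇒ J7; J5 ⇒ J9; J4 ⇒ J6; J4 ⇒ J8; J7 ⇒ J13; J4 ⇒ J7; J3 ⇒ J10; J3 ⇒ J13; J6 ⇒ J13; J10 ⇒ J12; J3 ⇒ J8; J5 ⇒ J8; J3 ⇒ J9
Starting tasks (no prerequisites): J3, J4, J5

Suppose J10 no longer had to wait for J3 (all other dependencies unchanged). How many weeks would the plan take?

16

Before: longest chain J5→J9→J11 = 5+6+5 = 16, finish 16.
Without J3→J10, J10's earliest start moves from 1 to 0.
The longest chain is now J5→J9→J11 = 5+6+5 = 16, so the plan takes 16 weeks.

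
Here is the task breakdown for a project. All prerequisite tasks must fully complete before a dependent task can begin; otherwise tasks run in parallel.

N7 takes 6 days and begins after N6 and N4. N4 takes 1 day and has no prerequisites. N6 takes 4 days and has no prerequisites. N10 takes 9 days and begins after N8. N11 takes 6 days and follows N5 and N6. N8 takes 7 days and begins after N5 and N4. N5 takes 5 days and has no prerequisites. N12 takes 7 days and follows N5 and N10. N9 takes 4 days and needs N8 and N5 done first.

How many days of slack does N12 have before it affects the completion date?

Critical path: N5→N8→N10→N12 = 5+7+9+7 = 28, so the finish is 28 days.
N12 finishes as early as 28 and must finish by 28.
So N12 can slip 28 − 28 = 0 days.

0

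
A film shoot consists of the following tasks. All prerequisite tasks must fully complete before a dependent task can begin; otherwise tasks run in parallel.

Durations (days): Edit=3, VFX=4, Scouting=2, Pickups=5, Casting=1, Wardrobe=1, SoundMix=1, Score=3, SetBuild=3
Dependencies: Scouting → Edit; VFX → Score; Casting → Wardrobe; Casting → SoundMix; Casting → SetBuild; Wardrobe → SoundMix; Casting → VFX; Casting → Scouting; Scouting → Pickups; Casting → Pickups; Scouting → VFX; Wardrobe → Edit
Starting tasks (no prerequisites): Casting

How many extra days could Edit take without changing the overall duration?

4

Critical path: Casting→Scouting→VFX→Score = 1+2+4+3 = 10, so the finish is 10 days.
Longest path through Edit: 6 days (earliest finish 6, latest finish 10).
Slack of Edit = 7 − 3 = 4 days.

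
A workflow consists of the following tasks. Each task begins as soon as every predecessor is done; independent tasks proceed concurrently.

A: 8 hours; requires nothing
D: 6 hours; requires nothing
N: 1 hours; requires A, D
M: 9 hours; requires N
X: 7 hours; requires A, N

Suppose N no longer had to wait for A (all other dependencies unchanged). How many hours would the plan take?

Before: longest chain A→N→M = 8+1+9 = 18, finish 18.
Without A→N, N's earliest start moves from 8 to 6.
The longest chain is now D→N→M = 6+1+9 = 16, so the plan takes 16 hours.

16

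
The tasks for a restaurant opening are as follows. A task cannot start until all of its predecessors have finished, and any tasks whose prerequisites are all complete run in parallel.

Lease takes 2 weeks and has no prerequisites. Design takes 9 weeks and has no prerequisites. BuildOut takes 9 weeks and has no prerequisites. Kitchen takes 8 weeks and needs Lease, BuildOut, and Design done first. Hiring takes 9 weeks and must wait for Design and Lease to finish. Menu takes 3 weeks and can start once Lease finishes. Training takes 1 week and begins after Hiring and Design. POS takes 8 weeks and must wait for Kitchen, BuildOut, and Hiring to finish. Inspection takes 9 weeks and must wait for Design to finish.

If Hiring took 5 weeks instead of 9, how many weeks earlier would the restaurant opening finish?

1

Actual critical path: Design→Hiring→POS = 9+9+8 = 26 ⇒ 26 weeks.
Since Hiring is critical, the -4 change carries straight to that chain (now 22 weeks).
Now Design→Kitchen→POS = 9+8+8 = 25 is longest, so the finish becomes 25 weeks.
Change in finish: 25 − 26 = -1 weeks.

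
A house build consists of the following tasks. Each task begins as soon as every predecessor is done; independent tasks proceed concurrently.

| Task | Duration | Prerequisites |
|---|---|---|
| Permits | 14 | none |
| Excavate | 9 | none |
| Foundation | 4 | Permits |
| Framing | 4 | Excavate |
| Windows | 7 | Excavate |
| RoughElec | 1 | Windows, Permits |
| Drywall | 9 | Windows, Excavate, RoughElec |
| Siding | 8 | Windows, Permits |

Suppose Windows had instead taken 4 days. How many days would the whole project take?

As given, the longest chain is Excavate→Windows→RoughElec→Drywall = 9+7+1+9 = 26, so the finish is 26 days.
Since Windows is critical, the -3 change carries straight to that chain (now 23 days).
Now Permits→RoughElec→Drywall = 14+1+9 = 24 is longest, so the finish becomes 24 days.

24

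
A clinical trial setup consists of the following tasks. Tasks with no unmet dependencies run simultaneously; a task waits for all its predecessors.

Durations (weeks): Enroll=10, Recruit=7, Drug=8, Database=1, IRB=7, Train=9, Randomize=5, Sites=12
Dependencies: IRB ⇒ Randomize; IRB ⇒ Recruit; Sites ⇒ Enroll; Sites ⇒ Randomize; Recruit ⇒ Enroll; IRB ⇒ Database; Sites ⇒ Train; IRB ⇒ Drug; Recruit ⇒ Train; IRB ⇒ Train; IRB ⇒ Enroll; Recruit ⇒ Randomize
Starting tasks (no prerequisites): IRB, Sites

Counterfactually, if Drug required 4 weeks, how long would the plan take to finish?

24

Actual critical path: IRB→Recruit→Enroll = 7+7+10 = 24 ⇒ 24 weeks.
The longest path through Drug is only 15 weeks, so Drug has float 9.
The critical path is still IRB→Recruit→Enroll; finish is now 24 weeks.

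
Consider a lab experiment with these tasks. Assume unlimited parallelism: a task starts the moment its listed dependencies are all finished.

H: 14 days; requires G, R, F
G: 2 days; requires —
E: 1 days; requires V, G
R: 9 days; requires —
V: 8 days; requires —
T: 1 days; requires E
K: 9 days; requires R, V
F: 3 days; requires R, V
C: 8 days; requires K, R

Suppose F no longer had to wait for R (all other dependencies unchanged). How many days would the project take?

26

With the dependency in place, R→K→C = 9+9+8 = 26 sets the finish at 26 days.
Without R→F, F's earliest start moves from 9 to 8.
The longest chain is now R→K→C = 9+9+8 = 26, so the project takes 26 days.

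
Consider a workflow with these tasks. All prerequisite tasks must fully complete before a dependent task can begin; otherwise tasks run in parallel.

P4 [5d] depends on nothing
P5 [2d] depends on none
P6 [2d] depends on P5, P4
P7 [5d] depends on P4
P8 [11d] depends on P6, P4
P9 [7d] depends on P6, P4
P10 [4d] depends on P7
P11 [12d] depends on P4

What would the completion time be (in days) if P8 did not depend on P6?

17

Before: longest chain P4→P6→P8 = 5+2+11 = 18, finish 18.
Without P6→P8, P8's earliest start moves from 7 to 5.
The longest chain is now P4→P11 = 5+12 = 17, so the schedule takes 17 days.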